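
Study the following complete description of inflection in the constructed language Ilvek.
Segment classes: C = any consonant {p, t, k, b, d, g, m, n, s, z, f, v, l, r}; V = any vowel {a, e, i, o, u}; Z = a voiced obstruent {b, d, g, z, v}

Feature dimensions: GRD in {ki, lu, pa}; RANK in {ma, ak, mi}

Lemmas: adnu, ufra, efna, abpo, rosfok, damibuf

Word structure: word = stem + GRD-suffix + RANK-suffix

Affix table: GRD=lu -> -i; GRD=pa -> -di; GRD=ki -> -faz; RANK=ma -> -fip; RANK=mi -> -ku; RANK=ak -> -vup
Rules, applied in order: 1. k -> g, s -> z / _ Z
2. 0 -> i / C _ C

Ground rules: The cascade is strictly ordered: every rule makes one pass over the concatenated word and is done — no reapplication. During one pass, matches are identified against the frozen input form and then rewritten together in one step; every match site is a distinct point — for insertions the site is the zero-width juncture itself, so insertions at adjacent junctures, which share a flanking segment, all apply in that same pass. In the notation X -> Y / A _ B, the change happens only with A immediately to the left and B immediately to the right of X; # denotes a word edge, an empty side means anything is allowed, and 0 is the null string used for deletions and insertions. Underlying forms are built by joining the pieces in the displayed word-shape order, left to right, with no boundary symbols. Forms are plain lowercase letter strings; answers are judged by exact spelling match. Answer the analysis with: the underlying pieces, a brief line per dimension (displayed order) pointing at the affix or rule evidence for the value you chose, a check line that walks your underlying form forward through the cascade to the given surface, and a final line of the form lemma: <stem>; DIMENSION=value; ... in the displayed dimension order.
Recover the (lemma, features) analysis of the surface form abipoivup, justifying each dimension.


underlying: abpo-i-vup
GRD=lu - signalled by the affix -i
RANK=ak - signalled by the affix -vup
check: abpoivup -> abpoivup -> abipoivup
lemma: abpo; GRD=lu; RANK=ak


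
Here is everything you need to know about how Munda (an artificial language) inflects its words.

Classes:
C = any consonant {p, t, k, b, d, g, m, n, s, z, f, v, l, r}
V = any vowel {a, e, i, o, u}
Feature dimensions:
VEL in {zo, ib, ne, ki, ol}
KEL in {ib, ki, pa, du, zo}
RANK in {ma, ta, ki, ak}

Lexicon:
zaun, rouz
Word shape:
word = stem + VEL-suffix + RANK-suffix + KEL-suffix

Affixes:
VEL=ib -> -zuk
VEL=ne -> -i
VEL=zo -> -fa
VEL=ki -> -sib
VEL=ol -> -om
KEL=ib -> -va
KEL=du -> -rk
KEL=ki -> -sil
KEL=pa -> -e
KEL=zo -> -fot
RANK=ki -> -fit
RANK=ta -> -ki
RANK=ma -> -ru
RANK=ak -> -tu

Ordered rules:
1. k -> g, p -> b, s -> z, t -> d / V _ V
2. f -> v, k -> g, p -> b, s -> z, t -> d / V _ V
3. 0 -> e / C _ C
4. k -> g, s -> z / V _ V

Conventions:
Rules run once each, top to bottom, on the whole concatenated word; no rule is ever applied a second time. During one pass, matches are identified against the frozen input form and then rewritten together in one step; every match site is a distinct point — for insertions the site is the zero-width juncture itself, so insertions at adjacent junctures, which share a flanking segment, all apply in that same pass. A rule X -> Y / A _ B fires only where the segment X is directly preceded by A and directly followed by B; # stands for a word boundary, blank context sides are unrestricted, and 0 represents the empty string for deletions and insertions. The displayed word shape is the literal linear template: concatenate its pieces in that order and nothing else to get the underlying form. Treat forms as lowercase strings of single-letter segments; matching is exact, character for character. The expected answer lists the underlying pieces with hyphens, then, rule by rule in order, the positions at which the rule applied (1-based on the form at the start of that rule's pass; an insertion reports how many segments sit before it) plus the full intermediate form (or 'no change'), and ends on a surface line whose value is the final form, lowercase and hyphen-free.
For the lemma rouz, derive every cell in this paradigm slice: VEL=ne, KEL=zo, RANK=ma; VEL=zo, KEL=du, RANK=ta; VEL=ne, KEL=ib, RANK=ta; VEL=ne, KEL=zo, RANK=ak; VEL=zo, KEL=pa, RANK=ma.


cell VEL=ne, KEL=zo, RANK=ma:
underlying: rouz-i-ru-fot
1. k -> g, p -> b, s -> z, t -> d / V _ V: no change
2. f -> v, k -> g, p -> b, s -> z, t -> d / V _ V: fires at position(s) 8: rouziruvot
3. 0 -> e / C _ C: no change
4. k -> g, s -> z / V _ V: no change
surface: rouziruvot

cell VEL=zo, KEL=du, RANK=ta:
underlying: rouz-fa-ki-rk
1. k -> g, p -> b, s -> z, t -> d / V _ V: fires at position(s) 7: rouzfagirk
2. f -> v, k -> g, p -> b, s -> z, t -> d / V _ V: no change
3. 0 -> e / C _ C: inserts after position(s) 4, 9: rouzefagirek
4. k -> g, s -> z / V _ V: no change
surface: rouzefagirek

cell VEL=ne, KEL=ib, RANK=ta:
underlying: rouz-i-ki-va
1. k -> g, p -> b, s -> z, t -> d / V _ V: fires at position(s) 6: rouzigiva
2. f -> v, k -> g, p -> b, s -> z, t -> d / V _ V: no change
3. 0 -> e / C _ C: no change
4. k -> g, s -> z / V _ V: no change
surface: rouzigiva

cell VEL=ne, KEL=zo, RANK=ak:
underlying: rouz-i-tu-fot
1. k -> g, p -> b, s -> z, t -> d / V _ V: fires at position(s) 6: rouzidufot
2. f -> v, k -> g, p -> b, s -> z, t -> d / V _ V: fires at position(s) 8: rouziduvot
3. 0 -> e / C _ C: no change
4. k -> g, s -> z / V _ V: no change
surface: rouziduvot

cell VEL=zo, KEL=pa, RANK=ma:
underlying: rouz-fa-ru-e
1. k -> g, p -> b, s -> z, t -> d / V _ V: no change
2. f -> v, k -> g, p -> b, s -> z, t -> d / V _ V: no change
3. 0 -> e / C _ C: inserts after position(s) 4: rouzefarue
4. k -> g, s -> z / V _ V: no change
surface: rouzefarue


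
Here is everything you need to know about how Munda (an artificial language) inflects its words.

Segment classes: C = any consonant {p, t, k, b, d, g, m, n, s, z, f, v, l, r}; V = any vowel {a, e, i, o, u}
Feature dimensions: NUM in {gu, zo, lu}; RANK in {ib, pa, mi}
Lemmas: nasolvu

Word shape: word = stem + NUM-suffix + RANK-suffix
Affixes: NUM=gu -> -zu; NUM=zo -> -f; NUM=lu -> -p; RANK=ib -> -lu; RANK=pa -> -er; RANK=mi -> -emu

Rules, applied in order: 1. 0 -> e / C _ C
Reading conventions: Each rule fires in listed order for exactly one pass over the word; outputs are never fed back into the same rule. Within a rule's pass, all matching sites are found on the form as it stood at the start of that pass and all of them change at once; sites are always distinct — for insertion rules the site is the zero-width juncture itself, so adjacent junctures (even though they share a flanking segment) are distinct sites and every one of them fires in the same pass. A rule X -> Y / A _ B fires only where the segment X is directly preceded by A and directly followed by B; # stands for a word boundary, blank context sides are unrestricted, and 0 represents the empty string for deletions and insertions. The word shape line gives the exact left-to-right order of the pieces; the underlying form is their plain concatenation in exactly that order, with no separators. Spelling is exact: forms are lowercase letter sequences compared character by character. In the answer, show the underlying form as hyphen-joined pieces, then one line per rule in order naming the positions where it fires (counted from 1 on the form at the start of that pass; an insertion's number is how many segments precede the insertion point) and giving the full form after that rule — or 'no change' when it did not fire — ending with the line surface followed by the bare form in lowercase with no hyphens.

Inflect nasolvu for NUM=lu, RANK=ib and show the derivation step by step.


underlying: nasolvu-p-lu
1. 0 -> e / C _ C: inserts after position(s) 5, 8: nasolevupelu
surface: nasolevupelu


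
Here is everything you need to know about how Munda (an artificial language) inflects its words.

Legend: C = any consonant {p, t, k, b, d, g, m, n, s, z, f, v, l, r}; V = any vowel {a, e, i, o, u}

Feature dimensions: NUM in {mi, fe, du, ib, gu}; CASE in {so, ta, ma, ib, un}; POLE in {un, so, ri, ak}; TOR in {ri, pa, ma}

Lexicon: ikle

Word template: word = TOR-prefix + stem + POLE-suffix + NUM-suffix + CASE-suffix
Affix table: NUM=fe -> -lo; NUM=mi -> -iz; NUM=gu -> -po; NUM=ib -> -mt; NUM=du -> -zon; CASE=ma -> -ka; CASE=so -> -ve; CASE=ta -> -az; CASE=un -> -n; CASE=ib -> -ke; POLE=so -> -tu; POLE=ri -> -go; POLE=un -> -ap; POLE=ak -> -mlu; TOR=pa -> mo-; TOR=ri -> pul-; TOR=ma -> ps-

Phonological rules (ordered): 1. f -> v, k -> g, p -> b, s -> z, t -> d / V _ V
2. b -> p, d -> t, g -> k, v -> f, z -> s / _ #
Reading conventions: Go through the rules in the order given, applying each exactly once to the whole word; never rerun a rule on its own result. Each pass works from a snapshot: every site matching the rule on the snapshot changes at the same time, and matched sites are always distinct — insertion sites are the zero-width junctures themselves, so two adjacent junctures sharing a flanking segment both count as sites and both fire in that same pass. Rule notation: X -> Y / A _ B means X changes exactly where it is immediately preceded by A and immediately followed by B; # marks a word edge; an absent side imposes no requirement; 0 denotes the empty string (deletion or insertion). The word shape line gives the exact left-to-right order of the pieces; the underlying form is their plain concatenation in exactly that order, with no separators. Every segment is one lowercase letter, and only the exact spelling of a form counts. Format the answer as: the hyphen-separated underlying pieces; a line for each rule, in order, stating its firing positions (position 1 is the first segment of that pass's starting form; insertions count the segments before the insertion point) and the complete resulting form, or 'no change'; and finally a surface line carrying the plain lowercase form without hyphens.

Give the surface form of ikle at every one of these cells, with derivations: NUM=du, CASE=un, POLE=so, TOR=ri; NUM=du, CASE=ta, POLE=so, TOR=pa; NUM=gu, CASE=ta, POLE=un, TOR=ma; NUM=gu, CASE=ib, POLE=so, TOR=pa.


cell NUM=du, CASE=un, POLE=so, TOR=ri:
underlying: pul-ikle-tu-zon-n
1. f -> v, k -> g, p -> b, s -> z, t -> d / V _ V: fires at position(s) 8: pulikleduzonn
2. b -> p, d -> t, g -> k, v -> f, z -> s / _ #: no change
surface: pulikleduzonn

cell NUM=du, CASE=ta, POLE=so, TOR=pa:
underlying: mo-ikle-tu-zon-az
1. f -> v, k -> g, p -> b, s -> z, t -> d / V _ V: fires at position(s) 7: moikleduzonaz
2. b -> p, d -> t, g -> k, v -> f, z -> s / _ #: fires at position(s) 13: moikleduzonas
surface: moikleduzonas

cell NUM=gu, CASE=ta, POLE=un, TOR=ma:
underlying: ps-ikle-ap-po-az
1. f -> v, k -> g, p -> b, s -> z, t -> d / V _ V: no change
2. b -> p, d -> t, g -> k, v -> f, z -> s / _ #: fires at position(s) 12: psikleappoas
surface: psikleappoas

cell NUM=gu, CASE=ib, POLE=so, TOR=pa:
underlying: mo-ikle-tu-po-ke
1. f -> v, k -> g, p -> b, s -> z, t -> d / V _ V: fires at position(s) 7, 9, 11: moikleduboge
2. b -> p, d -> t, g -> k, v -> f, z -> s / _ #: no change
surface: moikleduboge


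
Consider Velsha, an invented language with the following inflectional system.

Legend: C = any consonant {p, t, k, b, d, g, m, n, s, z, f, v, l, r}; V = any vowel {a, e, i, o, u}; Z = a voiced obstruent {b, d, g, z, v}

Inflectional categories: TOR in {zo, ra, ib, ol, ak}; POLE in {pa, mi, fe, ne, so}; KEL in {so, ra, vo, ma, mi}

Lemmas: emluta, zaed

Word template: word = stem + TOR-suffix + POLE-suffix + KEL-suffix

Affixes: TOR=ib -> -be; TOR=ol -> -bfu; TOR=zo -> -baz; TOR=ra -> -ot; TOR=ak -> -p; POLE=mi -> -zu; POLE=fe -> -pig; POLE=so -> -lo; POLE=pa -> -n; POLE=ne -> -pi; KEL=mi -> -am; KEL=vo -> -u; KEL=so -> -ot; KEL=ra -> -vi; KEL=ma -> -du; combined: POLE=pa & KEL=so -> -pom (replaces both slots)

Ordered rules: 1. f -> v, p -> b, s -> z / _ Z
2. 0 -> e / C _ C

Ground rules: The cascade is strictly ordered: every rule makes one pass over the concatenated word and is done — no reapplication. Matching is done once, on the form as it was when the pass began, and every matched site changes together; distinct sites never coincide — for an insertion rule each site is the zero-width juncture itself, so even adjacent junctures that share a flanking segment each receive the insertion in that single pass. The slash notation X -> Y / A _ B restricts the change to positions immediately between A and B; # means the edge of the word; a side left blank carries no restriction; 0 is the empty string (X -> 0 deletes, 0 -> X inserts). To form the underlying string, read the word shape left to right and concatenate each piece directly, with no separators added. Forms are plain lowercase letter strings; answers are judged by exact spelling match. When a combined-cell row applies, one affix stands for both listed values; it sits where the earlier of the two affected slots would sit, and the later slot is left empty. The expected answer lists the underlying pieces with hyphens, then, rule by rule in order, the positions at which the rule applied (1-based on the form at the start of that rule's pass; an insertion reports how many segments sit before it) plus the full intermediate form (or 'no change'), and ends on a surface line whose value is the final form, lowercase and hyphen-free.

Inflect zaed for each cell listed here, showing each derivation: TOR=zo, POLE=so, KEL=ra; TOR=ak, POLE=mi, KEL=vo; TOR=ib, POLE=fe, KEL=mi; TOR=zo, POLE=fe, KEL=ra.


cell TOR=zo, POLE=so, KEL=ra:
underlying: zaed-baz-lo-vi
1. f -> v, p -> b, s -> z / _ Z: no change
2. 0 -> e / C _ C: inserts after position(s) 4, 7: zaedebazelovi
surface: zaedebazelovi

cell TOR=ak, POLE=mi, KEL=vo:
underlying: zaed-p-zu-u
1. f -> v, p -> b, s -> z / _ Z: fires at position(s) 5: zaedbzuu
2. 0 -> e / C _ C: inserts after position(s) 4, 5: zaedebezuu
surface: zaedebezuu

cell TOR=ib, POLE=fe, KEL=mi:
underlying: zaed-be-pig-am
1. f -> v, p -> b, s -> z / _ Z: no change
2. 0 -> e / C _ C: inserts after position(s) 4: zaedebepigam
surface: zaedebepigam

cell TOR=zo, POLE=fe, KEL=ra:
underlying: zaed-baz-pig-vi
1. f -> v, p -> b, s -> z / _ Z: no change
2. 0 -> e / C _ C: inserts after position(s) 4, 7, 10: zaedebazepigevi
surface: zaedebazepigevi


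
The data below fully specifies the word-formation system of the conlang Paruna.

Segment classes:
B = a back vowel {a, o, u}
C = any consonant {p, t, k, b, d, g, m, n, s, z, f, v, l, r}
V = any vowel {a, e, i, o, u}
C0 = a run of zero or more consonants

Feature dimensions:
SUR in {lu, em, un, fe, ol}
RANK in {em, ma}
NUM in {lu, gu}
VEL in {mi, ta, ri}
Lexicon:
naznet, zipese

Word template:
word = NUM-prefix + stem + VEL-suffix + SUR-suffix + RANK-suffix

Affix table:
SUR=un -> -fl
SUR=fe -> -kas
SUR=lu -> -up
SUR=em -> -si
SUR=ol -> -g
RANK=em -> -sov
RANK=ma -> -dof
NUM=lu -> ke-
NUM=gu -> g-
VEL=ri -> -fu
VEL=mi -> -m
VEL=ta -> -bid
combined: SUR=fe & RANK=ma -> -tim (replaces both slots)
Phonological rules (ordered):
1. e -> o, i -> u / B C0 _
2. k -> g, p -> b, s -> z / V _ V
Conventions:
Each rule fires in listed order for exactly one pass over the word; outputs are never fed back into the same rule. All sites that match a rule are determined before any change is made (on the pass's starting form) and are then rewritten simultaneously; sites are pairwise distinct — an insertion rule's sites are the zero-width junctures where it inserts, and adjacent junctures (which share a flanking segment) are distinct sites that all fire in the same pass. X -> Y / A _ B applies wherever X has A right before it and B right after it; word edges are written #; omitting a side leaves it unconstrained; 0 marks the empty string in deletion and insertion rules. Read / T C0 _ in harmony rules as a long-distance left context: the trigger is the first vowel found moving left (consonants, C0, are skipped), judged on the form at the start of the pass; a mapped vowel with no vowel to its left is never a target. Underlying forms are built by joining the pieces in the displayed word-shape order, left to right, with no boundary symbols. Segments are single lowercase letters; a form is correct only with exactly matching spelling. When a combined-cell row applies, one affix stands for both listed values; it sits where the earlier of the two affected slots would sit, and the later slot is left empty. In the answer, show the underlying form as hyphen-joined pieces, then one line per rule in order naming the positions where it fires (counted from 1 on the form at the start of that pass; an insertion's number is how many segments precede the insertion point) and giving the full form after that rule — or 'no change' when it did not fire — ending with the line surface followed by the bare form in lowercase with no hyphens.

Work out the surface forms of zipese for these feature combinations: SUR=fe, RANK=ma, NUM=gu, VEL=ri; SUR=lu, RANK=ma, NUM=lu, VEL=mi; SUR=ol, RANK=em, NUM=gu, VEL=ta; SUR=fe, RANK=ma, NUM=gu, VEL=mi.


cell SUR=fe, RANK=ma, NUM=gu, VEL=ri:
underlying: g-zipese-fu-tim
1. e -> o, i -> u / B C0 _: fires at position(s) 11: gzipesefutum
2. k -> g, p -> b, s -> z / V _ V: fires at position(s) 4, 6: gzibezefutum
surface: gzibezefutum

cell SUR=lu, RANK=ma, NUM=lu, VEL=mi:
underlying: ke-zipese-m-up-dof
1. e -> o, i -> u / B C0 _: no change
2. k -> g, p -> b, s -> z / V _ V: fires at position(s) 5, 7: kezibezemupdof
surface: kezibezemupdof

cell SUR=ol, RANK=em, NUM=gu, VEL=ta:
underlying: g-zipese-bid-g-sov
1. e -> o, i -> u / B C0 _: no change
2. k -> g, p -> b, s -> z / V _ V: fires at position(s) 4, 6: gzibezebidgsov
surface: gzibezebidgsov

cell SUR=fe, RANK=ma, NUM=gu, VEL=mi:
underlying: g-zipese-m-tim
1. e -> o, i -> u / B C0 _: no change
2. k -> g, p -> b, s -> z / V _ V: fires at position(s) 4, 6: gzibezemtim
surface: gzibezemtim


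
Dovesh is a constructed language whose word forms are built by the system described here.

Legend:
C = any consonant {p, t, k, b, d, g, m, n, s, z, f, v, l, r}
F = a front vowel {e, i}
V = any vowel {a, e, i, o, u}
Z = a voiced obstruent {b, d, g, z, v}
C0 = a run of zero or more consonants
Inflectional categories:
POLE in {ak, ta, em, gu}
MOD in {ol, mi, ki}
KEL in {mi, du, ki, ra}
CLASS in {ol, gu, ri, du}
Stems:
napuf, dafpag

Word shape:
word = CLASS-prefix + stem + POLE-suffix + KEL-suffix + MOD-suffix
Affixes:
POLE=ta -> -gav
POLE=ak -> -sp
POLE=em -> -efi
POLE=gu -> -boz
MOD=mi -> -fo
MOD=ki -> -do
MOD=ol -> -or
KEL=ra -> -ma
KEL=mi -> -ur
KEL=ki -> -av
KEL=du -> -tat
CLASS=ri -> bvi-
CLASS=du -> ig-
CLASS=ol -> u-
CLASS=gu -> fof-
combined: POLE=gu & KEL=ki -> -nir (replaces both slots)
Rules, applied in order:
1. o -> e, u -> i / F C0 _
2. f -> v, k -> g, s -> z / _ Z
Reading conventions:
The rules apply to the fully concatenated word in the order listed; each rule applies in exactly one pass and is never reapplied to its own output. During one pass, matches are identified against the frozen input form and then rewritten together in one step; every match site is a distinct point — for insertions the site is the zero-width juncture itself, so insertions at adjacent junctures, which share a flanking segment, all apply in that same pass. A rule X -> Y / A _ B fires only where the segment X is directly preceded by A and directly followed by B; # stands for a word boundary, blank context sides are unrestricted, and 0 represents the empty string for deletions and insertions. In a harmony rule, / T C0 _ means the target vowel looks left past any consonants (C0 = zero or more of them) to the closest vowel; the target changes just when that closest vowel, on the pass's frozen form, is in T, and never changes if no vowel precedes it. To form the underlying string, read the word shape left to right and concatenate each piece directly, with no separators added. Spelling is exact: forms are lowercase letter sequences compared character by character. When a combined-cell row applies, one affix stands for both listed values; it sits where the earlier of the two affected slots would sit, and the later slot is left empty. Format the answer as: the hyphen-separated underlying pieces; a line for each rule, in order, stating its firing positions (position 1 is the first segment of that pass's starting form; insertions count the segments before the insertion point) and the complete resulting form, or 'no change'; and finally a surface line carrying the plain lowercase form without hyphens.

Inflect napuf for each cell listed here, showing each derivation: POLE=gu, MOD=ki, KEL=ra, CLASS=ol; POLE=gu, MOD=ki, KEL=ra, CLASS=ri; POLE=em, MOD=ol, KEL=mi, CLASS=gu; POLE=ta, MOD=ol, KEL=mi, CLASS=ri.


cell POLE=gu, MOD=ki, KEL=ra, CLASS=ol:
underlying: u-napuf-boz-ma-do
1. o -> e, u -> i / F C0 _: no change
2. f -> v, k -> g, s -> z / _ Z: fires at position(s) 6: unapuvbozmado
surface: unapuvbozmado

cell POLE=gu, MOD=ki, KEL=ra, CLASS=ri:
underlying: bvi-napuf-boz-ma-do
1. o -> e, u -> i / F C0 _: no change
2. f -> v, k -> g, s -> z / _ Z: fires at position(s) 8: bvinapuvbozmado
surface: bvinapuvbozmado

cell POLE=em, MOD=ol, KEL=mi, CLASS=gu:
underlying: fof-napuf-efi-ur-or
1. o -> e, u -> i / F C0 _: fires at position(s) 12: fofnapufefiiror
2. f -> v, k -> g, s -> z / _ Z: no change
surface: fofnapufefiiror

cell POLE=ta, MOD=ol, KEL=mi, CLASS=ri:
underlying: bvi-napuf-gav-ur-or
1. o -> e, u -> i / F C0 _: no change
2. f -> v, k -> g, s -> z / _ Z: fires at position(s) 8: bvinapuvgavuror
surface: bvinapuvgavuror


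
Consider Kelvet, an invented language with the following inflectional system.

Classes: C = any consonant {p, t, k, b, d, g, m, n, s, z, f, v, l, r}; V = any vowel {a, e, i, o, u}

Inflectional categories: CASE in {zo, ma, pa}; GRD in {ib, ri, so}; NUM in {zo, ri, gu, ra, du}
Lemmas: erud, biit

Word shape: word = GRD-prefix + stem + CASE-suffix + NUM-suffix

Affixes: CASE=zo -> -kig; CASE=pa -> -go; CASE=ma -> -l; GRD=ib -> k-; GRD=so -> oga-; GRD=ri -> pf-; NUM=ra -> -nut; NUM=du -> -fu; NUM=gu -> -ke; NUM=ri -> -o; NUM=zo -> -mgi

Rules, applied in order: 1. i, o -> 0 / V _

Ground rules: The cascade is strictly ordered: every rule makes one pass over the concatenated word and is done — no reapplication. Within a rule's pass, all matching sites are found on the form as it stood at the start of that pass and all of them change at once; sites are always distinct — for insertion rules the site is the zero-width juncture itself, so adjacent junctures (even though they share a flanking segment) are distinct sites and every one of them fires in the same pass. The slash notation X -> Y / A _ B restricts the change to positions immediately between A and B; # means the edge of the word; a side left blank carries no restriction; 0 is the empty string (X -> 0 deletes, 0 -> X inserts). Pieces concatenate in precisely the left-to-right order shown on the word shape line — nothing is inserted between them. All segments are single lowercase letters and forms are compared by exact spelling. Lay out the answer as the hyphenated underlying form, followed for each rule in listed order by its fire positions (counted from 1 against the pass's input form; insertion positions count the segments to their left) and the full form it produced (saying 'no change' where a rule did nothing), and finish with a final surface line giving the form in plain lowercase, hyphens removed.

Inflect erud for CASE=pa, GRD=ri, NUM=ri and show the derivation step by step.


underlying: pf-erud-go-o
1. i, o -> 0 / V _: fires at position(s) 9: pferudgo
surface: pferudgo


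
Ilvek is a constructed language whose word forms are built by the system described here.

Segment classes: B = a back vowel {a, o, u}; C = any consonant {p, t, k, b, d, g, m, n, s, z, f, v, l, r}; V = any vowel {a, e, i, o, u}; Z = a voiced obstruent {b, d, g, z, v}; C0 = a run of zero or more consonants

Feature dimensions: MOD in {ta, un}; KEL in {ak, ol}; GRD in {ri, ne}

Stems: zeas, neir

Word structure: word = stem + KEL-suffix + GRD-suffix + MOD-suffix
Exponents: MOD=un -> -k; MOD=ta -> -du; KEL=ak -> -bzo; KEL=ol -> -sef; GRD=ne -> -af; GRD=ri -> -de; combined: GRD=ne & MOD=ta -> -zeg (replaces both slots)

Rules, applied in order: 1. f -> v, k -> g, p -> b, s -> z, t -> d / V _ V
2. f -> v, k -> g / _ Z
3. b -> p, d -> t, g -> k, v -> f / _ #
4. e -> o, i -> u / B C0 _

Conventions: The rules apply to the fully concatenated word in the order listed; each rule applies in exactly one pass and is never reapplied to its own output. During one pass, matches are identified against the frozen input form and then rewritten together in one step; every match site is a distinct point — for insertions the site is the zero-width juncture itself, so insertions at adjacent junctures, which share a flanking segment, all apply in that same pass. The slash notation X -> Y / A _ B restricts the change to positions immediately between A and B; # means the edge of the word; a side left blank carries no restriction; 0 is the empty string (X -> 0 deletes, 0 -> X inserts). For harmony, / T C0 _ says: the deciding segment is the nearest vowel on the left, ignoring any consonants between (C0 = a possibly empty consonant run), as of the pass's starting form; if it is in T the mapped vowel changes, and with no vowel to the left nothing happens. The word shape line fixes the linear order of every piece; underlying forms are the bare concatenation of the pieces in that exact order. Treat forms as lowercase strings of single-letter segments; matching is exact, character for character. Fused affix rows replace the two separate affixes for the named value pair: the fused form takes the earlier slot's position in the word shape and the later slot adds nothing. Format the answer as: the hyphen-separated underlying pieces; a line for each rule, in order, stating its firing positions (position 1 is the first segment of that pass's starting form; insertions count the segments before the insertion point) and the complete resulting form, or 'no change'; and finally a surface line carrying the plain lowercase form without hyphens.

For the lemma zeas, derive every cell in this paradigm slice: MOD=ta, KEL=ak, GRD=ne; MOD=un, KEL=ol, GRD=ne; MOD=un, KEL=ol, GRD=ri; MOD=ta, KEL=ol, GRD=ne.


cell MOD=ta, KEL=ak, GRD=ne:
underlying: zeas-bzo-zeg
1. f -> v, k -> g, p -> b, s -> z, t -> d / V _ V: no change
2. f -> v, k -> g / _ Z: no change
3. b -> p, d -> t, g -> k, v -> f / _ #: fires at position(s) 10: zeasbzozek
4. e -> o, i -> u / B C0 _: fires at position(s) 9: zeasbzozok
surface: zeasbzozok

cell MOD=un, KEL=ol, GRD=ne:
underlying: zeas-sef-af-k
1. f -> v, k -> g, p -> b, s -> z, t -> d / V _ V: fires at position(s) 7: zeassevafk
2. f -> v, k -> g / _ Z: no change
3. b -> p, d -> t, g -> k, v -> f / _ #: no change
4. e -> o, i -> u / B C0 _: fires at position(s) 6: zeassovafk
surface: zeassovafk

cell MOD=un, KEL=ol, GRD=ri:
underlying: zeas-sef-de-k
1. f -> v, k -> g, p -> b, s -> z, t -> d / V _ V: no change
2. f -> v, k -> g / _ Z: fires at position(s) 7: zeassevdek
3. b -> p, d -> t, g -> k, v -> f / _ #: no change
4. e -> o, i -> u / B C0 _: fires at position(s) 6: zeassovdek
surface: zeassovdek

cell MOD=ta, KEL=ol, GRD=ne:
underlying: zeas-sef-zeg
1. f -> v, k -> g, p -> b, s -> z, t -> d / V _ V: no change
2. f -> v, k -> g / _ Z: fires at position(s) 7: zeassevzeg
3. b -> p, d -> t, g -> k, v -> f / _ #: fires at position(s) 10: zeassevzek
4. e -> o, i -> u / B C0 _: fires at position(s) 6: zeassovzek
surface: zeassovzek


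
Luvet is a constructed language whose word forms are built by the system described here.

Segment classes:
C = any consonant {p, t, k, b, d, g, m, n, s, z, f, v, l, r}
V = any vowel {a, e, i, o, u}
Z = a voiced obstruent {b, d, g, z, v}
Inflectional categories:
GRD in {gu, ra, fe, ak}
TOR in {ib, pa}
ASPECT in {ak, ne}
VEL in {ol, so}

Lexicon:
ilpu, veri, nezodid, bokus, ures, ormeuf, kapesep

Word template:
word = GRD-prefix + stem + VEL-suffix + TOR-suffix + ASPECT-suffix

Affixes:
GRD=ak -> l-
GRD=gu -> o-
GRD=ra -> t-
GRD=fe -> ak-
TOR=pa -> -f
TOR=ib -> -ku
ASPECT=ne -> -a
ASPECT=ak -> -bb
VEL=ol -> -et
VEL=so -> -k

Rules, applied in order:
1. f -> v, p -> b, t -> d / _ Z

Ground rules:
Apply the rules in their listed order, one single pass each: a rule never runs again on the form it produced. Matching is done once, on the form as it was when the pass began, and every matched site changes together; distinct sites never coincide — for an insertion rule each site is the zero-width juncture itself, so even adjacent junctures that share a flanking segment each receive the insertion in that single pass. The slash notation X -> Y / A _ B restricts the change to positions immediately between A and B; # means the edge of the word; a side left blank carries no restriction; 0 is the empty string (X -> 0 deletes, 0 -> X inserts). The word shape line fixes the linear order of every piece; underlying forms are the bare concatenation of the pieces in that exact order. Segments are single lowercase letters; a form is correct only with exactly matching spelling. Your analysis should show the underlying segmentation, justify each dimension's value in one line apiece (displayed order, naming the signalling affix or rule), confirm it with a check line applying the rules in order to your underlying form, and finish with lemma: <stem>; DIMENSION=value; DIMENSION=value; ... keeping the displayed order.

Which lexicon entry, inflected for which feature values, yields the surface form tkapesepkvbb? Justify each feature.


underlying: t-kapesep-k-f-bb
GRD=ra - signalled by the affix t-
TOR=pa - signalled by the affix -f
ASPECT=ak - signalled by the affix -bb
VEL=so - signalled by the affix -k
check: tkapesepkfbb -> tkapesepkvbb
lemma: kapesep; GRD=ra; TOR=pa; ASPECT=ak; VEL=so


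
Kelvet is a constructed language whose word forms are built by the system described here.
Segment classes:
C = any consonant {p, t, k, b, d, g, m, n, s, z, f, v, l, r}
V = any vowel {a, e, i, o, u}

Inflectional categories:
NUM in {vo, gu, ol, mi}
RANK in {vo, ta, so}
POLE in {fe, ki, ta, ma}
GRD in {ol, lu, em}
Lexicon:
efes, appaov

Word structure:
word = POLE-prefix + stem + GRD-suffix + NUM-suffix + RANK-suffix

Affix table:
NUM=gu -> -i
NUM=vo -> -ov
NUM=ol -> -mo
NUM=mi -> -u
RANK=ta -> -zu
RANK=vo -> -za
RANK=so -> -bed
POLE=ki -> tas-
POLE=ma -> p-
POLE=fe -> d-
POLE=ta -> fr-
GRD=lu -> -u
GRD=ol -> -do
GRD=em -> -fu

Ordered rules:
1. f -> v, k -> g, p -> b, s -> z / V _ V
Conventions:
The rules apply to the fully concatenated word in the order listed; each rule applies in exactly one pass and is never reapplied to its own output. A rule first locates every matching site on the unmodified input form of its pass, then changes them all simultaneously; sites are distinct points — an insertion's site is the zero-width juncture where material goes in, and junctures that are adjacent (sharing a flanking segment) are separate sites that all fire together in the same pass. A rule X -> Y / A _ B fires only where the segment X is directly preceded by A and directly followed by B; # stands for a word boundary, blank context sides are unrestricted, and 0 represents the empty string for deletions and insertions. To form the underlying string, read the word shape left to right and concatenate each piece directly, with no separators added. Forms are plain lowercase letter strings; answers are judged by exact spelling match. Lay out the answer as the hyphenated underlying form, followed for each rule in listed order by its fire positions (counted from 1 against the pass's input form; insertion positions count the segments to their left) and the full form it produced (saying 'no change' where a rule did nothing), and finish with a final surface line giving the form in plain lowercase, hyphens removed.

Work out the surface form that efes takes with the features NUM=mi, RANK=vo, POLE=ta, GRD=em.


underlying: fr-efes-fu-u-za
1. f -> v, k -> g, p -> b, s -> z / V _ V: fires at position(s) 4: frevesfuuza
surface: frevesfuuza


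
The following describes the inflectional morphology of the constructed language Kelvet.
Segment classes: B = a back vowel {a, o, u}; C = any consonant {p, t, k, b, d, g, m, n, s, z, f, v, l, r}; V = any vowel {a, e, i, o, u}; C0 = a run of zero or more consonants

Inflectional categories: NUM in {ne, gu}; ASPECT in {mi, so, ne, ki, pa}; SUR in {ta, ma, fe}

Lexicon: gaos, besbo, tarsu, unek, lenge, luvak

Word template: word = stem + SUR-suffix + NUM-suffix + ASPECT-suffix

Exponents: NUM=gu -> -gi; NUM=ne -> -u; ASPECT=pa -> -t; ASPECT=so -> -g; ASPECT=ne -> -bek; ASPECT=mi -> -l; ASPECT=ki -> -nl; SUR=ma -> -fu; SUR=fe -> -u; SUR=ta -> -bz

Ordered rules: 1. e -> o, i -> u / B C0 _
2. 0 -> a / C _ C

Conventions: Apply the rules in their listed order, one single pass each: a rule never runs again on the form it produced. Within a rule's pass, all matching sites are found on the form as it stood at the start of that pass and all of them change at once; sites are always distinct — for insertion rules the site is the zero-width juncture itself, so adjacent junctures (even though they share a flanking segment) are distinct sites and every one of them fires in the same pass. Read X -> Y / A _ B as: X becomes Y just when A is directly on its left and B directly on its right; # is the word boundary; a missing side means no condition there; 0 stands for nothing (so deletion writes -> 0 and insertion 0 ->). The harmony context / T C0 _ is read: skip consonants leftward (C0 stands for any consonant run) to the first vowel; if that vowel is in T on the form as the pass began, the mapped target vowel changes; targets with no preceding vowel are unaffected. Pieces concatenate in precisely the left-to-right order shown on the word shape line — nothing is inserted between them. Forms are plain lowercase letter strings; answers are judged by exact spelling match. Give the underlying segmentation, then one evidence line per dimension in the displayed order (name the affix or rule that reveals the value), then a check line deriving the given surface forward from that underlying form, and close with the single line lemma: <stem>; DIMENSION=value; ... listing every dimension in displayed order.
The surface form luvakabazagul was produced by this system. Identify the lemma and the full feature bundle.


underlying: luvak-bz-gi-l
NUM=gu - signalled by the affix -gi
ASPECT=mi - signalled by the affix -l
SUR=ta - signalled by the affix -bz
check: luvakbzgil -> luvakbzgul -> luvakabazagul
lemma: luvak; NUM=gu; ASPECT=mi; SUR=ta


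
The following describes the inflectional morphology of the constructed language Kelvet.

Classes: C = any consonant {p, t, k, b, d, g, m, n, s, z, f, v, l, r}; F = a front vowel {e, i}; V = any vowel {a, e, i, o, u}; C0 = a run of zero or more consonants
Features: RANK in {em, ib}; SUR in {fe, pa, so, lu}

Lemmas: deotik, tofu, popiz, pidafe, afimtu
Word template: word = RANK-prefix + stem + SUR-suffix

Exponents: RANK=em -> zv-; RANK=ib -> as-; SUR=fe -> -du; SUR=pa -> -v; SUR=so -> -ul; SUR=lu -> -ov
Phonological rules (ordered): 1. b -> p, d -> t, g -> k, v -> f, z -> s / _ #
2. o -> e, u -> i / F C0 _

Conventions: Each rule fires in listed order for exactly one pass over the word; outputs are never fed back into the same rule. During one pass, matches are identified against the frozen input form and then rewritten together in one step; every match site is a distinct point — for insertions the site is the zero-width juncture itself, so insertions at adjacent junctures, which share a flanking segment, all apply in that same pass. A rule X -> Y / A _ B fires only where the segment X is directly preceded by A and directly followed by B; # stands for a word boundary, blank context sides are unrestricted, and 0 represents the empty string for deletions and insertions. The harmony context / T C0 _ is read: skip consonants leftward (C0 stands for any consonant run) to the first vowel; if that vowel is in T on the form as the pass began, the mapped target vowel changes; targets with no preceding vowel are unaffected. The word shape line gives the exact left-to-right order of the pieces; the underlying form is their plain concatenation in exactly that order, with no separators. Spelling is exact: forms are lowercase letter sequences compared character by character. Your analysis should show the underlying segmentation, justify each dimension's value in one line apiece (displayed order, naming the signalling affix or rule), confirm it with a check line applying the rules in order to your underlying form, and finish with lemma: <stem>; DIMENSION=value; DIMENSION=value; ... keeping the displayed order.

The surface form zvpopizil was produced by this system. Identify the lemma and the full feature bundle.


underlying: zv-popiz-ul
RANK=em - signalled by the affix zv-
SUR=so - signalled by the affix -ul
check: zvpopizul -> zvpopizul -> zvpopizil
lemma: popiz; RANK=em; SUR=so


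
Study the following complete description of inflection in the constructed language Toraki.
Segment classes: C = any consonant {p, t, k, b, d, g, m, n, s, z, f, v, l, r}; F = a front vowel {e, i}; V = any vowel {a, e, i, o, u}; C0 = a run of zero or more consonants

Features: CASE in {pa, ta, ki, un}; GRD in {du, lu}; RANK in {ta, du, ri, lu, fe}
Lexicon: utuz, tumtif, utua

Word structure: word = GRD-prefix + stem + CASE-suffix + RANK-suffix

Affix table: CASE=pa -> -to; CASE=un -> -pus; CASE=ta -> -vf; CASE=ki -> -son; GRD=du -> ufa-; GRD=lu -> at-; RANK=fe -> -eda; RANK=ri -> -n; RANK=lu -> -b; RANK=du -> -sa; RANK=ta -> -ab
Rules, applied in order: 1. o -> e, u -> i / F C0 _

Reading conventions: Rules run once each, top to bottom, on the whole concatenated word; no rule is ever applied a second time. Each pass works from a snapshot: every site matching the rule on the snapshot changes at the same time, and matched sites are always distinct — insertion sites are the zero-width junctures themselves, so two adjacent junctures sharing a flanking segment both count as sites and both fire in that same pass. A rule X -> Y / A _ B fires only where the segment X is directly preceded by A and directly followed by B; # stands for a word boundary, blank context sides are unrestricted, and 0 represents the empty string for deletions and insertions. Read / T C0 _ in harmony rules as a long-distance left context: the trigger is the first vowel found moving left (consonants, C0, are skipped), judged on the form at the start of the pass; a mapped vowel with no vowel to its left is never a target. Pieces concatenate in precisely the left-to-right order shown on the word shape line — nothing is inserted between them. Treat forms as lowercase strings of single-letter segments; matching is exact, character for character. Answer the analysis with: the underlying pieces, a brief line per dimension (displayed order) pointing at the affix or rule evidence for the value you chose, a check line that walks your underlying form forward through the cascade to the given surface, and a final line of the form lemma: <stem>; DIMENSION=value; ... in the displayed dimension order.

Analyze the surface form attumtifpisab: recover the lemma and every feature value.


underlying: at-tumtif-pus-ab
CASE=un - signalled by the affix -pus
GRD=lu - signalled by the affix at-
RANK=ta - signalled by the affix -ab
check: attumtifpusab -> attumtifpisab
lemma: tumtif; CASE=un; GRD=lu; RANK=ta


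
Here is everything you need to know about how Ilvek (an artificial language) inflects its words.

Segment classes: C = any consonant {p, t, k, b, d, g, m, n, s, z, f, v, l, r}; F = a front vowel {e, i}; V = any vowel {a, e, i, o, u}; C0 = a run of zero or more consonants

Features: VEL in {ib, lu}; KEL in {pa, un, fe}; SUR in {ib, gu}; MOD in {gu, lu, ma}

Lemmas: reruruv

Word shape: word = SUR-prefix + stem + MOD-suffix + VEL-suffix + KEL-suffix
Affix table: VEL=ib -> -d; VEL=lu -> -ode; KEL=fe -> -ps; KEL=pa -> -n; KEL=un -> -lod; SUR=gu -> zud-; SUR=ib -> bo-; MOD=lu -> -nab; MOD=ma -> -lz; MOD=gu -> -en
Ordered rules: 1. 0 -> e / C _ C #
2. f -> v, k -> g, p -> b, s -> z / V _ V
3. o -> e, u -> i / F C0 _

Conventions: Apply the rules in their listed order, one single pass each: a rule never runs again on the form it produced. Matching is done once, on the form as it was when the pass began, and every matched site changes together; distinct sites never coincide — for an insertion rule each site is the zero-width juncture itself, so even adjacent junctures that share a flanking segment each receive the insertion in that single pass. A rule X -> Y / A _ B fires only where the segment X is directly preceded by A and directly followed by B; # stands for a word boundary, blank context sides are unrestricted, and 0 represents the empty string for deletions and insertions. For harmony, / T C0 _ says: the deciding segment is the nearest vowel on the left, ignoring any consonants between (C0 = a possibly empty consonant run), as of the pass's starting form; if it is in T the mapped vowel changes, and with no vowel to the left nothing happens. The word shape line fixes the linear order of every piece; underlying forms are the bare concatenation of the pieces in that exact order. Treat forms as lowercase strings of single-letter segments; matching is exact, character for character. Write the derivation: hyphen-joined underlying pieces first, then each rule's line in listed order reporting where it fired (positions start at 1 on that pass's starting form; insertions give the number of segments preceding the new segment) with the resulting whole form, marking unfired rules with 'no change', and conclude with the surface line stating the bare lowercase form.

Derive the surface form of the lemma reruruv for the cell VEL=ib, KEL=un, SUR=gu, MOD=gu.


underlying: zud-reruruv-en-d-lod
1. 0 -> e / C _ C #: no change
2. f -> v, k -> g, p -> b, s -> z / V _ V: no change
3. o -> e, u -> i / F C0 _: fires at position(s) 7, 15: zudreriruvendled
surface: zudreriruvendled
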